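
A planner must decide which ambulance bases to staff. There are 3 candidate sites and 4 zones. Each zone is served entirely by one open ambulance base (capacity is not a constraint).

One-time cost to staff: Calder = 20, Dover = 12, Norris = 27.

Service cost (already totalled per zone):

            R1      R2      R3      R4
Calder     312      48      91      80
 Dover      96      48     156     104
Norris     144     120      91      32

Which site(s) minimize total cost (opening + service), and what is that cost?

For any fixed open set, each zone goes to its cheapest open site; total = fixed + service.
{Dover, Norris}: R1→Dover 96, R2→Dover 48, R3→Norris 91, R4→Norris 32. Service 267; fixed 39; total 306.
{Calder, Dover, Norris}: service 267 + fixed 59 = 326
{Calder, Dover}: service 315 + fixed 32 = 347
{Dover}: R1→Dover 96, R2→Dover 48, R3→Dover 156, R4→Dover 104. Service 404; fixed 12; total 416.
No other subset beats 306.

Open Dover and Norris; minimum total cost 306.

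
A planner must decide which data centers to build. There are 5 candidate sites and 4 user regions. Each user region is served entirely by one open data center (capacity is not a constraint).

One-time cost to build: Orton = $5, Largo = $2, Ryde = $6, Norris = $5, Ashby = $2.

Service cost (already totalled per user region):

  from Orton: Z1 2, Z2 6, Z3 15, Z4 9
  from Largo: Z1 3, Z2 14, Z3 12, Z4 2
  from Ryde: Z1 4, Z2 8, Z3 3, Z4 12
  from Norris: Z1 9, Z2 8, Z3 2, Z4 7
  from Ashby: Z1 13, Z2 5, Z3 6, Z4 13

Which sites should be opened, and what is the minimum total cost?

For any fixed open set, each user region goes to its cheapest open site; total = fixed + service.
{Largo, Ashby}: Z1→Largo 3, Z2→Ashby 5, Z3→Ashby 6, Z4→Largo 2. Service 16; fixed 4; total 20.
{Largo, Norris, Ashby}: service 12 + fixed 9 = 21
{Largo, Norris}: Z1→Largo 3, Z2→Norris 8, Z3→Norris 2, Z4→Largo 2. Service 15; fixed 7; total 22.
{Orton, Largo, Ryde, Norris, Ashby}: Z1→Orton 2, Z2→Ashby 5, Z3→Norris 2, Z4→Largo 2. Service 11; fixed 20; total 31.
No other subset beats 20.

Open Largo and Ashby; minimum total cost 20.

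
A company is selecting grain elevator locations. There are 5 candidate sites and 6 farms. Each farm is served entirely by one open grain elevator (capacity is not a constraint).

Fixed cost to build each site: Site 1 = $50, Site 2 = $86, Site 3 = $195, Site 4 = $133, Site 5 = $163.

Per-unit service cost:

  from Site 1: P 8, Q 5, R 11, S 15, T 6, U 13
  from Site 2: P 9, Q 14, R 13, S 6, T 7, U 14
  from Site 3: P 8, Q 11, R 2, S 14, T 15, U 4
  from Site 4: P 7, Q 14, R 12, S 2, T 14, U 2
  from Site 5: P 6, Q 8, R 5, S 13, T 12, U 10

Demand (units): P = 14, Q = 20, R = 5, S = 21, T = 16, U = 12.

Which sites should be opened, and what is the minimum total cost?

For any fixed open set, each farm goes to its cheapest open site; total = fixed + service.
{Site 1, Site 4}: P→Site 4 7·14=98, Q→Site 1 5·20=100, R→Site 1 11·5=55, S→Site 4 2·21=42, T→Site 1 6·16=96, U→Site 4 2·12=24. Service 415; fixed 183; total 598.
{Site 1, Site 2, Site 4}: service 415 + fixed 269 = 684
{Site 1, Site 4, Site 5}: service 371 + fixed 346 = 717
{Site 1, Site 2, Site 3, Site 4, Site 5}: service 356 + fixed 627 = 983
No other subset beats 598.

Open Site 1 and Site 4; minimum total cost 598.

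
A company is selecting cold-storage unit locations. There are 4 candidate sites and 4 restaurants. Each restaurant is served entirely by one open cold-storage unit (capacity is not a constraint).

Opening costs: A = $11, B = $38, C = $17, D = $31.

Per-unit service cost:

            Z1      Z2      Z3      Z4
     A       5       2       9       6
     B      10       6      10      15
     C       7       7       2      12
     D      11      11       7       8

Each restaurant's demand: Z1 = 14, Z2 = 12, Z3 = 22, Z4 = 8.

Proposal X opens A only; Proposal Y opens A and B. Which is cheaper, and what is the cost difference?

Proposal X is cheaper by 38.

Proposal X: {A}: Z1→A 5·14=70, Z2→A 2·12=24, Z3→A 9·22=198, Z4→A 6·8=48. Service 340; fixed 11; total 351.
Proposal Y: {A, B}: Z1→A 5·14=70, Z2→A 2·12=24, Z3→A 9·22=198, Z4→A 6·8=48. Service 340; fixed 49; total 389.
Difference: |351 − 389| = 38.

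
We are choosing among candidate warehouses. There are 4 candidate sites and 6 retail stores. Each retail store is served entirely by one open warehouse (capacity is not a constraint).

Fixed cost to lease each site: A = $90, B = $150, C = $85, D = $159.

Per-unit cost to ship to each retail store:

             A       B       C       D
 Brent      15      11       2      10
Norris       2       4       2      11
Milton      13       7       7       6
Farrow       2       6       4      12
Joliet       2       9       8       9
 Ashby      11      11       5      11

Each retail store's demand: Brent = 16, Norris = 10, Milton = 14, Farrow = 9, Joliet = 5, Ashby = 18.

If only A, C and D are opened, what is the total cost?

Total cost: 588

Each retail store is assigned to its cheapest site among the open ones.
{A, C, D}: Brent→C 2·16=32, Norris→A 2·10=20, Milton→D 6·14=84, Farrow→A 2·9=18, Joliet→A 2·5=10, Ashby→C 5·18=90. Service 254; fixed 334; total 588.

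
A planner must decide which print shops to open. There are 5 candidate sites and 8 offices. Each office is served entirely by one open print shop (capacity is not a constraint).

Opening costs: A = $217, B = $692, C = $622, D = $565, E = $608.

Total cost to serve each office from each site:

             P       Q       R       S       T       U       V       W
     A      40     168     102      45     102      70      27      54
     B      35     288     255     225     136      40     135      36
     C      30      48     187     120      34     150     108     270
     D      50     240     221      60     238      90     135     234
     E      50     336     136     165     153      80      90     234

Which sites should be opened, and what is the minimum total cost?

Open A only; minimum total cost 825.

For any fixed open set, each office goes to its cheapest open site; total = fixed + service.
{A}: P→A 40, Q→A 168, R→A 102, S→A 45, T→A 102, U→A 70, V→A 27, W→A 54. Service 608; fixed 217; total 825.
{A, C}: P→C 30, Q→C 48, R→A 102, S→A 45, T→C 34, U→A 70, V→A 27, W→A 54. Service 410; fixed 839; total 1249.
{A, D}: P→A 40, Q→A 168, R→A 102, S→A 45, T→A 102, U→A 70, V→A 27, W→A 54. Service 608; fixed 782; total 1390.
{A, B, C, D, E}: service 362 + fixed 2704 = 3066
No other subset beats 825.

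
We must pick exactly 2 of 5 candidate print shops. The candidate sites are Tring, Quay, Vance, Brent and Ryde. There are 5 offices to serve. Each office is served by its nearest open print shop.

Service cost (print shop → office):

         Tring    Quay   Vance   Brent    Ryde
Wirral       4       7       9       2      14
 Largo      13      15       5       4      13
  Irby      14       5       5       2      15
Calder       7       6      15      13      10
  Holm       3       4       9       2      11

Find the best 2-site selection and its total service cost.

With exactly 2 open, each office uses its cheapest among the chosen.
{Quay, Brent}: Wirral→Brent 2, Largo→Brent 4, Irby→Brent 2, Calder→Quay 6, Holm→Brent 2. Service cost 16.
{Tring, Brent}: service cost 17
{Brent, Ryde}: service cost 20
Among all 10 size-2 choices, {Quay, Brent} is lowest.

Choose Quay and Brent; total service cost 16.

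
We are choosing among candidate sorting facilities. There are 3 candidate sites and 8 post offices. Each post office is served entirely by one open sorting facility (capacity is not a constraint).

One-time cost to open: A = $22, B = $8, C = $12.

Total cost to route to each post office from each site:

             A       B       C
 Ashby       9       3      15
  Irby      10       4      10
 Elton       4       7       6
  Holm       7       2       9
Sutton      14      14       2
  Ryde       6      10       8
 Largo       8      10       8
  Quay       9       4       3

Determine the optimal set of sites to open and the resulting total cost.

Open B and C; minimum total cost 56.

For any fixed open set, each post office goes to its cheapest open site; total = fixed + service.
{B, C}: Ashby→B 3, Irby→B 4, Elton→C 6, Holm→B 2, Sutton→C 2, Ryde→C 8, Largo→C 8, Quay→C 3. Service 36; fixed 20; total 56.
{B}: service 54 + fixed 8 = 62
{C}: Ashby→C 15, Irby→C 10, Elton→C 6, Holm→C 9, Sutton→C 2, Ryde→C 8, Largo→C 8, Quay→C 3. Service 61; fixed 12; total 73.
{A, B, C}: service 32 + fixed 42 = 74
(All 7 nonempty subsets were checked; B and C is lowest.)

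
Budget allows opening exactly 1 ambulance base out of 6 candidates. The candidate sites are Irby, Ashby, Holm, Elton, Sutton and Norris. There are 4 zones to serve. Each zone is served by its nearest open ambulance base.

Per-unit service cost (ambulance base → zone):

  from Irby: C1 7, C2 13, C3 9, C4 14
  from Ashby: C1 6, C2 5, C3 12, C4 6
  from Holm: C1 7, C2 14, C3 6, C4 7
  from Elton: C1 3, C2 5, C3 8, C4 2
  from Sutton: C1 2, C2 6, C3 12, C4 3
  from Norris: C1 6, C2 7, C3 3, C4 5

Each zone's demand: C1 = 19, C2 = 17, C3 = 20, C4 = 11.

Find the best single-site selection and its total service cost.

Choose Elton only; total service cost 324.

With exactly 1 open, each zone uses its cheapest among the chosen.
{Elton}: C1→Elton 3·19=57, C2→Elton 5·17=85, C3→Elton 8·20=160, C4→Elton 2·11=22. Service cost 324.
{Norris}: service cost 348
{Sutton}: service cost 413
Among all 6 size-1 choices, {Elton} is lowest.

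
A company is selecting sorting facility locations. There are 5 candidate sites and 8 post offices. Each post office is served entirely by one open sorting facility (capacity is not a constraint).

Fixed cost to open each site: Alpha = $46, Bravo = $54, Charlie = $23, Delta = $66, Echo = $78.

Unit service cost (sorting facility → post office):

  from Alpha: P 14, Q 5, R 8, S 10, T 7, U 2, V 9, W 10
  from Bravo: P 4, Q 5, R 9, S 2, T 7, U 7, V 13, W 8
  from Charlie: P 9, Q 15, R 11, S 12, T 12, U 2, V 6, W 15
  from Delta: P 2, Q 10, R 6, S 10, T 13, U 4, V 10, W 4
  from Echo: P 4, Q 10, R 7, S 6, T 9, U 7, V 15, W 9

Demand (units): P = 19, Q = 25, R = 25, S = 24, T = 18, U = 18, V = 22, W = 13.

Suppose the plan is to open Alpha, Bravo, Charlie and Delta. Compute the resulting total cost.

Each post office is assigned to its cheapest site among the open ones.
{Alpha, Bravo, Charlie, Delta}: P→Delta 2·19=38, Q→Alpha 5·25=125, R→Delta 6·25=150, S→Bravo 2·24=48, T→Alpha 7·18=126, U→Alpha 2·18=36, V→Charlie 6·22=132, W→Delta 4·13=52. Service 707; fixed 189; total 896.

Total cost: 896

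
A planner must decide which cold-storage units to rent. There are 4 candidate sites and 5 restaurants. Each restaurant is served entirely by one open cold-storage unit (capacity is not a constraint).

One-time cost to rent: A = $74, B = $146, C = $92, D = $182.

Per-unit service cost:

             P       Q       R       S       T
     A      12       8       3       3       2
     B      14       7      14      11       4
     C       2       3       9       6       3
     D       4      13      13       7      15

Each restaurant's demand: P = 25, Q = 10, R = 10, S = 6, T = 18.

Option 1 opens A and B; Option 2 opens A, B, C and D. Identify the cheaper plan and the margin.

Option 1: {A, B}: P→A 12·25=300, Q→B 7·10=70, R→A 3·10=30, S→A 3·6=18, T→A 2·18=36. Service 454; fixed 220; total 674.
Option 2: {A, B, C, D}: P→C 2·25=50, Q→C 3·10=30, R→A 3·10=30, S→A 3·6=18, T→A 2·18=36. Service 164; fixed 494; total 658.
Difference: |674 − 658| = 16.

Option 2 is cheaper by 16.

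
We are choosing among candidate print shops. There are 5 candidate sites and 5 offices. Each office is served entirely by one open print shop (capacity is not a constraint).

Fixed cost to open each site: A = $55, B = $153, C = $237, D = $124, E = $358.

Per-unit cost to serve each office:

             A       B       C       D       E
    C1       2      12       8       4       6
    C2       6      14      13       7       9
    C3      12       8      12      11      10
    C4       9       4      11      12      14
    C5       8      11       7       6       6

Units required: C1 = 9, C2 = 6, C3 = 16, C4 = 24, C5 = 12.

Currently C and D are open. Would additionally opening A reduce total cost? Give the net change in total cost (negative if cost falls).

Current service cost with {C, D}: 590.
Adding A: each office re-picks its cheapest; new service cost 518, saving 72.
Extra fixed cost: 55. Net change = 55 − 72 = -17.
(Totals: 951 → 934.)

Yes — net change −17 (cost falls by 17).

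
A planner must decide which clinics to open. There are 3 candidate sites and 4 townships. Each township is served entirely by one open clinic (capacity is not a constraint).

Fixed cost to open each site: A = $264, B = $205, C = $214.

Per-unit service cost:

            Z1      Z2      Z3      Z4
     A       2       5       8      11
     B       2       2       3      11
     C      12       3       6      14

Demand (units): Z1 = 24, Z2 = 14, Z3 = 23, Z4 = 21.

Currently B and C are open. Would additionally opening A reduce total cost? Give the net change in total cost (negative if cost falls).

Current service cost with {B, C}: 376.
Adding A: each township re-picks its cheapest; new service cost 376, saving 0.
Extra fixed cost: 264. Net change = 264 − 0 = 264.
(Totals: 795 → 1059.)

No — net change +264 (cost rises by 264).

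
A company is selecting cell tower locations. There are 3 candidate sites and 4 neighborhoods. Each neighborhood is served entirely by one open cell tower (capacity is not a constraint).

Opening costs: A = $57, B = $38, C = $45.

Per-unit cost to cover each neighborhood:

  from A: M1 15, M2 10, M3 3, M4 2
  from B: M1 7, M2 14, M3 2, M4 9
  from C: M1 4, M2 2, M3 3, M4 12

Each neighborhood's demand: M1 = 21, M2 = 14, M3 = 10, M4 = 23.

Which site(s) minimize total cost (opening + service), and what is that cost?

Open A and C; minimum total cost 290.

For any fixed open set, each neighborhood goes to its cheapest open site; total = fixed + service.
{A, C}: M1→C 4·21=84, M2→C 2·14=28, M3→A 3·10=30, M4→A 2·23=46. Service 188; fixed 102; total 290.
{A, B, C}: service 178 + fixed 140 = 318
{B, C}: M1→C 4·21=84, M2→C 2·14=28, M3→B 2·10=20, M4→B 9·23=207. Service 339; fixed 83; total 422.
{B}: M1→B 7·21=147, M2→B 14·14=196, M3→B 2·10=20, M4→B 9·23=207. Service 570; fixed 38; total 608.
No other subset beats 290.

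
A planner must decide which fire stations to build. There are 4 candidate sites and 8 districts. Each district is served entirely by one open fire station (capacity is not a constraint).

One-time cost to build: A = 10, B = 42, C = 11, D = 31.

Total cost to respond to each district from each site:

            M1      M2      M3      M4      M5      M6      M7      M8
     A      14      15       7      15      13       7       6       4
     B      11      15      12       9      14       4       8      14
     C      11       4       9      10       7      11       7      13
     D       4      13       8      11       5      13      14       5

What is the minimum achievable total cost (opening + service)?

Minimum total cost: 77

For any fixed open set, each district goes to its cheapest open site; total = fixed + service.
{A, C}: M1→C 11, M2→C 4, M3→A 7, M4→C 10, M5→C 7, M6→A 7, M7→A 6, M8→A 4. Service 56; fixed 21; total 77.
{C}: M1→C 11, M2→C 4, M3→C 9, M4→C 10, M5→C 7, M6→C 11, M7→C 7, M8→C 13. Service 72; fixed 11; total 83.
{A}: M1→A 14, M2→A 15, M3→A 7, M4→A 15, M5→A 13, M6→A 7, M7→A 6, M8→A 4. Service 81; fixed 10; total 91.
{A, B, C, D}: M1→D 4, M2→C 4, M3→A 7, M4→B 9, M5→D 5, M6→B 4, M7→A 6, M8→A 4. Service 43; fixed 94; total 137.
(All 15 nonempty subsets were checked; A and C is lowest.)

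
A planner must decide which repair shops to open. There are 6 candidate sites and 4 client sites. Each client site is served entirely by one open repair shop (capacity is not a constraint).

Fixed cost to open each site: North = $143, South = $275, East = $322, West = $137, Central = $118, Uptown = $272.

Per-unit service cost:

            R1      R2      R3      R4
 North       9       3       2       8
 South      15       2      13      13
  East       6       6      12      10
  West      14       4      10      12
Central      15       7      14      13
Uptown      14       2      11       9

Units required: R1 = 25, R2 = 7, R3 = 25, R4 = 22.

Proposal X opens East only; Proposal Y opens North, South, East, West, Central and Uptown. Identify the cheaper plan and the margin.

Proposal X is cheaper by 623.

Proposal X: {East}: R1→East 6·25=150, R2→East 6·7=42, R3→East 12·25=300, R4→East 10·22=220. Service 712; fixed 322; total 1034.
Proposal Y: {North, South, East, West, Central, Uptown}: R1→East 6·25=150, R2→South 2·7=14, R3→North 2·25=50, R4→North 8·22=176. Service 390; fixed 1267; total 1657.
Difference: |1034 − 1657| = 623.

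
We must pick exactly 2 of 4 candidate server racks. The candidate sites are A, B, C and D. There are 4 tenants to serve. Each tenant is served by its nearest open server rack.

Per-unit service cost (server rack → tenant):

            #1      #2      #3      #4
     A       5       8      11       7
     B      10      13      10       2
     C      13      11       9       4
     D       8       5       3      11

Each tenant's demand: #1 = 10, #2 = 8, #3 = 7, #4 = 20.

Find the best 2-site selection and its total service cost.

Choose B and D; total service cost 181.

With exactly 2 open, each tenant uses its cheapest among the chosen.
{B, D}: #1→D 8·10=80, #2→D 5·8=40, #3→D 3·7=21, #4→B 2·20=40. Service cost 181.
{C, D}: service cost 221
{A, B}: service cost 224
Among all 6 size-2 choices, {B, D} is lowest.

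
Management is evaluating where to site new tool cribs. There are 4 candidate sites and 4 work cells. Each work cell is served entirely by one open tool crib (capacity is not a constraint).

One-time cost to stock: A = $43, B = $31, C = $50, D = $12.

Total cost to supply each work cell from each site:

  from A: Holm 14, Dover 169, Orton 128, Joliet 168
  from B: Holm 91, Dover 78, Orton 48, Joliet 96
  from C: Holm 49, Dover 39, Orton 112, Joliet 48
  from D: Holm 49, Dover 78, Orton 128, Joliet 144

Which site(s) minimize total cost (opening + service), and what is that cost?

Open B and C; minimum total cost 265.

For any fixed open set, each work cell goes to its cheapest open site; total = fixed + service.
{B, C}: Holm→C 49, Dover→C 39, Orton→B 48, Joliet→C 48. Service 184; fixed 81; total 265.
{A, B, C}: Holm→A 14, Dover→C 39, Orton→B 48, Joliet→C 48. Service 149; fixed 124; total 273.
{B, C, D}: service 184 + fixed 93 = 277
{A, B, C, D}: service 149 + fixed 136 = 285
(All 15 nonempty subsets were checked; B and C is lowest.)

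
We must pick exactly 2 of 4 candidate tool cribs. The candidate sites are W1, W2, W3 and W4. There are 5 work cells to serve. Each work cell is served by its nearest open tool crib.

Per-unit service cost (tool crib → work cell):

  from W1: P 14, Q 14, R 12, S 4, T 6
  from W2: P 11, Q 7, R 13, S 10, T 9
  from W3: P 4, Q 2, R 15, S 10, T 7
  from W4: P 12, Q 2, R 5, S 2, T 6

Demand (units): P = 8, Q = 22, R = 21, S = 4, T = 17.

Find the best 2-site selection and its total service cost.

Choose W3 and W4; total service cost 291.

With exactly 2 open, each work cell uses its cheapest among the chosen.
{W3, W4}: P→W3 4·8=32, Q→W3 2·22=44, R→W4 5·21=105, S→W4 2·4=8, T→W4 6·17=102. Service cost 291.
{W2, W4}: service cost 347
{W1, W4}: service cost 355
Among all 6 size-2 choices, {W3, W4} is lowest.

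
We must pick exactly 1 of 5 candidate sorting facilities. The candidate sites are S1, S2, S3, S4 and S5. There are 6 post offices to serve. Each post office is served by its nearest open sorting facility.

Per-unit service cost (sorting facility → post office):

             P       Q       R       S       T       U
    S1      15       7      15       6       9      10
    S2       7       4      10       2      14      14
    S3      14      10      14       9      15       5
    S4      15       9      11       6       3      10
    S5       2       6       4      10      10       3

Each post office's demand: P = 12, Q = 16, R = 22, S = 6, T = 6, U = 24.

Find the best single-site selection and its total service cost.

With exactly 1 open, each post office uses its cheapest among the chosen.
{S5}: P→S5 2·12=24, Q→S5 6·16=96, R→S5 4·22=88, S→S5 10·6=60, T→S5 10·6=60, U→S5 3·24=72. Service cost 400.
{S2}: service cost 800
{S4}: service cost 860
Among all 5 size-1 choices, {S5} is lowest.

Choose S5 only; total service cost 400.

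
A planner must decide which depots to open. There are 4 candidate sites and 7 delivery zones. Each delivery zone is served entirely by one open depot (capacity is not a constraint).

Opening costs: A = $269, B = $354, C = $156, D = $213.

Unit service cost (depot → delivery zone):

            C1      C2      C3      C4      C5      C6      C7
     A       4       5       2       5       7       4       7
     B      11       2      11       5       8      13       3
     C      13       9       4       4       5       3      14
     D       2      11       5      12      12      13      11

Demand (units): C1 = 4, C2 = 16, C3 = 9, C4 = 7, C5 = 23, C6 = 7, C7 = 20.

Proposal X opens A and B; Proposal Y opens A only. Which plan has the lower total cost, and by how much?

Proposal Y is cheaper by 226.

Proposal X: {A, B}: C1→A 4·4=16, C2→B 2·16=32, C3→A 2·9=18, C4→A 5·7=35, C5→A 7·23=161, C6→A 4·7=28, C7→B 3·20=60. Service 350; fixed 623; total 973.
Proposal Y: {A}: C1→A 4·4=16, C2→A 5·16=80, C3→A 2·9=18, C4→A 5·7=35, C5→A 7·23=161, C6→A 4·7=28, C7→A 7·20=140. Service 478; fixed 269; total 747.
Difference: |973 − 747| = 226.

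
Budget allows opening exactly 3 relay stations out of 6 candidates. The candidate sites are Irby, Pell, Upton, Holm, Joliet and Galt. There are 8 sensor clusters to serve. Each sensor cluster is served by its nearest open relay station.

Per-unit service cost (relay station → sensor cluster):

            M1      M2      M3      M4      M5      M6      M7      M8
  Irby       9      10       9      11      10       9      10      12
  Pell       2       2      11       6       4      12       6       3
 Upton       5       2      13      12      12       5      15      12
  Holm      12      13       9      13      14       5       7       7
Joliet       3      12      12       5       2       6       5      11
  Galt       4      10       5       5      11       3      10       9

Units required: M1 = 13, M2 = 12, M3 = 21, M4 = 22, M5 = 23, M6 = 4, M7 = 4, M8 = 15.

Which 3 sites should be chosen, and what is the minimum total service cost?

Choose Pell, Joliet and Galt; total service cost 388.

With exactly 3 open, each sensor cluster uses its cheapest among the chosen.
{Pell, Joliet, Galt}: M1→Pell 2·13=26, M2→Pell 2·12=24, M3→Galt 5·21=105, M4→Joliet 5·22=110, M5→Joliet 2·23=46, M6→Galt 3·4=12, M7→Joliet 5·4=20, M8→Pell 3·15=45. Service cost 388.
{Irby, Pell, Galt}: service cost 438
{Pell, Upton, Galt}: service cost 438
Among all 20 size-3 choices, {Pell, Joliet, Galt} is lowest.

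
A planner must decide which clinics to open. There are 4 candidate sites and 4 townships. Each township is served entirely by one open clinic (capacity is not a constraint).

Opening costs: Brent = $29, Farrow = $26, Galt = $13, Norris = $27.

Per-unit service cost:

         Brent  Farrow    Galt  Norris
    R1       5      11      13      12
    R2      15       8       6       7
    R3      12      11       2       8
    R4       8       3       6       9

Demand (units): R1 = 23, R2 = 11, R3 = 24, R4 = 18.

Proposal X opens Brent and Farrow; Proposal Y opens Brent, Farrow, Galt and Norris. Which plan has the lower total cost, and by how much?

Proposal Y is cheaper by 198.

Proposal X: {Brent, Farrow}: R1→Brent 5·23=115, R2→Farrow 8·11=88, R3→Farrow 11·24=264, R4→Farrow 3·18=54. Service 521; fixed 55; total 576.
Proposal Y: {Brent, Farrow, Galt, Norris}: R1→Brent 5·23=115, R2→Galt 6·11=66, R3→Galt 2·24=48, R4→Farrow 3·18=54. Service 283; fixed 95; total 378.
Difference: |576 − 378| = 198.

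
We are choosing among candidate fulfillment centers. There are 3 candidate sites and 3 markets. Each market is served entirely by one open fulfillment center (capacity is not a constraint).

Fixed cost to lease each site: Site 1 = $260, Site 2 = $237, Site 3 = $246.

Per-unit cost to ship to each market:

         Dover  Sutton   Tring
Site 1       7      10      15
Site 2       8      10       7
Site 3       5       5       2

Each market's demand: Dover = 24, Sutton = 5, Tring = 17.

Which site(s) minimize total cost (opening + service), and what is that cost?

Open Site 3 only; minimum total cost 425.

For any fixed open set, each market goes to its cheapest open site; total = fixed + service.
{Site 3}: Dover→Site 3 5·24=120, Sutton→Site 3 5·5=25, Tring→Site 3 2·17=34. Service 179; fixed 246; total 425.
{Site 2}: service 361 + fixed 237 = 598
{Site 2, Site 3}: service 179 + fixed 483 = 662
{Site 1, Site 2, Site 3}: service 179 + fixed 743 = 922
No other subset beats 425.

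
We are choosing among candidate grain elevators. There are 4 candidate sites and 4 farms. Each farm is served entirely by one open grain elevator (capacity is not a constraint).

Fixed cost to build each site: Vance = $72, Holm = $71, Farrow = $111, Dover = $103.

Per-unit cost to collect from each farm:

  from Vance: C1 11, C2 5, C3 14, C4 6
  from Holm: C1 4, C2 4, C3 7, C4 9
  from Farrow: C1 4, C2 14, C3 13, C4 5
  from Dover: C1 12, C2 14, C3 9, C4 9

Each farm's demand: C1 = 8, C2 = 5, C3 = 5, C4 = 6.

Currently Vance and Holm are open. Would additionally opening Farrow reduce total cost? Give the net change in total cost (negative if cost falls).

No — net change +105 (cost rises by 105).

Current service cost with {Vance, Holm}: 123.
Adding Farrow: each farm re-picks its cheapest; new service cost 117, saving 6.
Extra fixed cost: 111. Net change = 111 − 6 = 105.
(Totals: 266 → 371.)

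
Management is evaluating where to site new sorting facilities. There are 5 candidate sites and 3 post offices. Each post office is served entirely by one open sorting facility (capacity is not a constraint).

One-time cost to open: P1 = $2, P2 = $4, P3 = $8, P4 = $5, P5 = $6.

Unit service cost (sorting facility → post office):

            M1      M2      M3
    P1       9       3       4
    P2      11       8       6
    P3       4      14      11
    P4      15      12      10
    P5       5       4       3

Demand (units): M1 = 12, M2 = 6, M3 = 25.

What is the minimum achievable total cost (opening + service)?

For any fixed open set, each post office goes to its cheapest open site; total = fixed + service.
{P1, P3, P5}: M1→P3 4·12=48, M2→P1 3·6=18, M3→P5 3·25=75. Service 141; fixed 16; total 157.
{P1, P2, P3, P5}: M1→P3 4·12=48, M2→P1 3·6=18, M3→P5 3·25=75. Service 141; fixed 20; total 161.
{P1, P5}: service 153 + fixed 8 = 161
{P1, P2, P3, P4, P5}: service 141 + fixed 25 = 166
No other subset beats 157.

Minimum total cost: 157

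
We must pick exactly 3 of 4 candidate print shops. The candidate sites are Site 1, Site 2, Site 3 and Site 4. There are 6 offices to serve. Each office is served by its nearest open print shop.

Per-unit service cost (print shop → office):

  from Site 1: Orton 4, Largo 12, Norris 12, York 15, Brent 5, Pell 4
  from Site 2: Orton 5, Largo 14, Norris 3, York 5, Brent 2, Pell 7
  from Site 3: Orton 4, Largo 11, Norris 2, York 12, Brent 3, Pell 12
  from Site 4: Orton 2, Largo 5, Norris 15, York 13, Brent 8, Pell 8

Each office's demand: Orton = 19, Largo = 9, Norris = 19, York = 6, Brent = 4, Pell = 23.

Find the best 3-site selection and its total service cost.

With exactly 3 open, each office uses its cheapest among the chosen.
{Site 1, Site 2, Site 4}: Orton→Site 4 2·19=38, Largo→Site 4 5·9=45, Norris→Site 2 3·19=57, York→Site 2 5·6=30, Brent→Site 2 2·4=8, Pell→Site 1 4·23=92. Service cost 270.
{Site 1, Site 3, Site 4}: service cost 297
{Site 2, Site 3, Site 4}: service cost 320
Among all 4 size-3 choices, {Site 1, Site 2, Site 4} is lowest.

Choose Site 1, Site 2 and Site 4; total service cost 270.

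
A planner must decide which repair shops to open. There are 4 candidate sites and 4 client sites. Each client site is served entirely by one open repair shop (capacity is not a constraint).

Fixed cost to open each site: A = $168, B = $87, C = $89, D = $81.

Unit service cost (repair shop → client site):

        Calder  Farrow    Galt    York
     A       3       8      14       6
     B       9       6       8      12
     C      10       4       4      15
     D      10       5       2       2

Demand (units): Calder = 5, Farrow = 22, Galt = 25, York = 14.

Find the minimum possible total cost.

Minimum total cost: 319

For any fixed open set, each client site goes to its cheapest open site; total = fixed + service.
{D}: Calder→D 10·5=50, Farrow→D 5·22=110, Galt→D 2·25=50, York→D 2·14=28. Service 238; fixed 81; total 319.
{C, D}: Calder→C 10·5=50, Farrow→C 4·22=88, Galt→D 2·25=50, York→D 2·14=28. Service 216; fixed 170; total 386.
{B, D}: service 233 + fixed 168 = 401
{A, B, C, D}: service 181 + fixed 425 = 606
(All 15 nonempty subsets were checked; D only is lowest.)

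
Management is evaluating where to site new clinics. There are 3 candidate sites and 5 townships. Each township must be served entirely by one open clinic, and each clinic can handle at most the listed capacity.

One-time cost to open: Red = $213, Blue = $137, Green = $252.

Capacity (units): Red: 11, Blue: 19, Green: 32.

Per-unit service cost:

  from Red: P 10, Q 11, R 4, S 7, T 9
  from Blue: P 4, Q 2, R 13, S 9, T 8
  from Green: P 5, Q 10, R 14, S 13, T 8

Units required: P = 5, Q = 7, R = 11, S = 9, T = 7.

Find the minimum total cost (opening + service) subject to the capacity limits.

Minimum total cost: 719

Open {Blue, Green}: P→Green 5·5=25, Q→Blue 2·7=14, R→Green 14·11=154, S→Blue 9·9=81, T→Green 8·7=56.
Loads: Blue carries 16/19, Green carries 23/32. Service 330; fixed 389; total 719.
Next best feasible plan costs 744.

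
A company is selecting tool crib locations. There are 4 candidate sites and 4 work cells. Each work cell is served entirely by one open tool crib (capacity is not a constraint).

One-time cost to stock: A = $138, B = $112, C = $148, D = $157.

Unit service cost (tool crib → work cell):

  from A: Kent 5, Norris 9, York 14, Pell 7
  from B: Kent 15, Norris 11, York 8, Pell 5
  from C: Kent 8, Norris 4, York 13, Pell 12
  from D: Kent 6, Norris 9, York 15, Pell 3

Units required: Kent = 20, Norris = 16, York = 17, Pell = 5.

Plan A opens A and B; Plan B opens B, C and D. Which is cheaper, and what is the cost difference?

Plan A is cheaper by 97.

Plan A: {A, B}: Kent→A 5·20=100, Norris→A 9·16=144, York→B 8·17=136, Pell→B 5·5=25. Service 405; fixed 250; total 655.
Plan B: {B, C, D}: Kent→D 6·20=120, Norris→C 4·16=64, York→B 8·17=136, Pell→D 3·5=15. Service 335; fixed 417; total 752.
Difference: |655 − 752| = 97.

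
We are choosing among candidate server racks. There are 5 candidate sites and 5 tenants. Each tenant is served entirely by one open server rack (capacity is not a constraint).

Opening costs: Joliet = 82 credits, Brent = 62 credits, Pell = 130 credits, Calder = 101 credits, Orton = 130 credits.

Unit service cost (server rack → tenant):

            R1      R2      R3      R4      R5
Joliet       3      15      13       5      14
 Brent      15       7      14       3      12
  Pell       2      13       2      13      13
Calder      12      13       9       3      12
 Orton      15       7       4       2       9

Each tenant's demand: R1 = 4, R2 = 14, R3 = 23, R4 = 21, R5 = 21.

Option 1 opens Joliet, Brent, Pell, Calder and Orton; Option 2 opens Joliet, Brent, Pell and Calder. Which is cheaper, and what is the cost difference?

Option 1: {Joliet, Brent, Pell, Calder, Orton}: R1→Pell 2·4=8, R2→Brent 7·14=98, R3→Pell 2·23=46, R4→Orton 2·21=42, R5→Orton 9·21=189. Service 383; fixed 505; total 888.
Option 2: {Joliet, Brent, Pell, Calder}: R1→Pell 2·4=8, R2→Brent 7·14=98, R3→Pell 2·23=46, R4→Brent 3·21=63, R5→Brent 12·21=252. Service 467; fixed 375; total 842.
Difference: |888 − 842| = 46.

Option 2 is cheaper by 46.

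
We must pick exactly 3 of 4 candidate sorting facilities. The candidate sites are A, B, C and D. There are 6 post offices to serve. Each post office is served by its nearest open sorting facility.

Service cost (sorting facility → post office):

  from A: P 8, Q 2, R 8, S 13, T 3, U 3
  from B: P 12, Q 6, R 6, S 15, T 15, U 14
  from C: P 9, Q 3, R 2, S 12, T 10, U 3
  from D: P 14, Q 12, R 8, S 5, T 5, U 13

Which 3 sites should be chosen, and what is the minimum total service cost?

Choose A, C and D; total service cost 23.

With exactly 3 open, each post office uses its cheapest among the chosen.
{A, C, D}: P→A 8, Q→A 2, R→C 2, S→D 5, T→A 3, U→A 3. Service cost 23.
{A, B, D}: service cost 27
{B, C, D}: service cost 27
Among all 4 size-3 choices, {A, C, D} is lowest.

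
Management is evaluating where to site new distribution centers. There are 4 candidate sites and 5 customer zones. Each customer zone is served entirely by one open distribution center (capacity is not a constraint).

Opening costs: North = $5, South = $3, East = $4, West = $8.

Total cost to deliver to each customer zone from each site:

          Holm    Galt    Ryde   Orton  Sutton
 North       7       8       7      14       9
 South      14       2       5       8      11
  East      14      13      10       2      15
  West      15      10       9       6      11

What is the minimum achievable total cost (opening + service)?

Minimum total cost: 37

For any fixed open set, each customer zone goes to its cheapest open site; total = fixed + service.
{North, South, East}: Holm→North 7, Galt→South 2, Ryde→South 5, Orton→East 2, Sutton→North 9. Service 25; fixed 12; total 37.
{North, South}: service 31 + fixed 8 = 39
{South, East}: service 34 + fixed 7 = 41
{North, South, East, West}: Holm→North 7, Galt→South 2, Ryde→South 5, Orton→East 2, Sutton→North 9. Service 25; fixed 20; total 45.
(All 15 nonempty subsets were checked; North, South and East is lowest.)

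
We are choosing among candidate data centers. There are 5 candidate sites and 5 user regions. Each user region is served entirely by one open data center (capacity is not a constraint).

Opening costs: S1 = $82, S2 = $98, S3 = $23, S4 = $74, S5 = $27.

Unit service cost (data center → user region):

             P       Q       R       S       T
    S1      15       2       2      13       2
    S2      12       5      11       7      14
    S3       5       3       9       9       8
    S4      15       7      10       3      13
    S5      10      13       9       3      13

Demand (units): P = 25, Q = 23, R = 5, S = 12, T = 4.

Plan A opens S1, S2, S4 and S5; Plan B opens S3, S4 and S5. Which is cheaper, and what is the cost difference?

Plan A: {S1, S2, S4, S5}: P→S5 10·25=250, Q→S1 2·23=46, R→S1 2·5=10, S→S4 3·12=36, T→S1 2·4=8. Service 350; fixed 281; total 631.
Plan B: {S3, S4, S5}: P→S3 5·25=125, Q→S3 3·23=69, R→S3 9·5=45, S→S4 3·12=36, T→S3 8·4=32. Service 307; fixed 124; total 431.
Difference: |631 − 431| = 200.

Plan B is cheaper by 200.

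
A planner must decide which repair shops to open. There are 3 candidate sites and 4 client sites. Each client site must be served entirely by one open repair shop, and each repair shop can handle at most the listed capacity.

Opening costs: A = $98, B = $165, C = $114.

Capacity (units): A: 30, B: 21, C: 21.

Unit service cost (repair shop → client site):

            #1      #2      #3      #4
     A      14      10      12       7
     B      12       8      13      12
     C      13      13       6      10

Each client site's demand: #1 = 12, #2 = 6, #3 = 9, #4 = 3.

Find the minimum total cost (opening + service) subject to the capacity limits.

Minimum total cost: 455

Open {A}: #1→A 14·12=168, #2→A 10·6=60, #3→A 12·9=108, #4→A 7·3=21.
Loads: A carries 30/30. Service 357; fixed 98; total 455.
Next best feasible plan costs 503.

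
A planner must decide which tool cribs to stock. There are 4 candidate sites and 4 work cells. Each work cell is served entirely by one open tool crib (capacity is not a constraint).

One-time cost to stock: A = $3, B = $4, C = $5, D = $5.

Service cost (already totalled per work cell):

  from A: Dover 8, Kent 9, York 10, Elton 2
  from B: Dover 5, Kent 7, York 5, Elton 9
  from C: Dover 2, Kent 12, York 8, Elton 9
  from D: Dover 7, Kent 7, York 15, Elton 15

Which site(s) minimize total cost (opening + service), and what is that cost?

Open A and B; minimum total cost 26.

For any fixed open set, each work cell goes to its cheapest open site; total = fixed + service.
{A, B}: Dover→B 5, Kent→B 7, York→B 5, Elton→A 2. Service 19; fixed 7; total 26.
{A, B, C}: Dover→C 2, Kent→B 7, York→B 5, Elton→A 2. Service 16; fixed 12; total 28.
{A, C}: service 21 + fixed 8 = 29
{A, B, C, D}: Dover→C 2, Kent→B 7, York→B 5, Elton→A 2. Service 16; fixed 17; total 33.
No other subset beats 26.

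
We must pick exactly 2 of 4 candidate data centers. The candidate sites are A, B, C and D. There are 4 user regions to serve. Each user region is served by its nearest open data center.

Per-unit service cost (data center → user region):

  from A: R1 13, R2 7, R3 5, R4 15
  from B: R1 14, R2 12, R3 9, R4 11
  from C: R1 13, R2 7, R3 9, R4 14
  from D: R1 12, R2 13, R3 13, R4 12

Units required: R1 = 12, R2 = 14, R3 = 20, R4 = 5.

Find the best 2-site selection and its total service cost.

With exactly 2 open, each user region uses its cheapest among the chosen.
{A, D}: R1→D 12·12=144, R2→A 7·14=98, R3→A 5·20=100, R4→D 12·5=60. Service cost 402.
{A, B}: service cost 409
{A, C}: service cost 424
Among all 6 size-2 choices, {A, D} is lowest.

Choose A and D; total service cost 402.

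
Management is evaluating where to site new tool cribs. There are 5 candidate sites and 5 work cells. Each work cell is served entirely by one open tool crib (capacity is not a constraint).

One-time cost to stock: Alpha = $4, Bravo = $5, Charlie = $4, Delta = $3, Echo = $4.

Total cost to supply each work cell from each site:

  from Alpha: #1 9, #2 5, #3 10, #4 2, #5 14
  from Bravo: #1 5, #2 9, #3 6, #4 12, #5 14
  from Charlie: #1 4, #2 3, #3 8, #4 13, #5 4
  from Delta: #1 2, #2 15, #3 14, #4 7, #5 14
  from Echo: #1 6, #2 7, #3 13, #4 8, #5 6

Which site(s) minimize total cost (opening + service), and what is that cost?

For any fixed open set, each work cell goes to its cheapest open site; total = fixed + service.
{Alpha, Charlie}: #1→Charlie 4, #2→Charlie 3, #3→Charlie 8, #4→Alpha 2, #5→Charlie 4. Service 21; fixed 8; total 29.
{Alpha, Charlie, Delta}: service 19 + fixed 11 = 30
{Charlie, Delta}: #1→Delta 2, #2→Charlie 3, #3→Charlie 8, #4→Delta 7, #5→Charlie 4. Service 24; fixed 7; total 31.
{Alpha, Bravo, Charlie, Delta, Echo}: #1→Delta 2, #2→Charlie 3, #3→Bravo 6, #4→Alpha 2, #5→Charlie 4. Service 17; fixed 20; total 37.
No other subset beats 29.

Open Alpha and Charlie; minimum total cost 29.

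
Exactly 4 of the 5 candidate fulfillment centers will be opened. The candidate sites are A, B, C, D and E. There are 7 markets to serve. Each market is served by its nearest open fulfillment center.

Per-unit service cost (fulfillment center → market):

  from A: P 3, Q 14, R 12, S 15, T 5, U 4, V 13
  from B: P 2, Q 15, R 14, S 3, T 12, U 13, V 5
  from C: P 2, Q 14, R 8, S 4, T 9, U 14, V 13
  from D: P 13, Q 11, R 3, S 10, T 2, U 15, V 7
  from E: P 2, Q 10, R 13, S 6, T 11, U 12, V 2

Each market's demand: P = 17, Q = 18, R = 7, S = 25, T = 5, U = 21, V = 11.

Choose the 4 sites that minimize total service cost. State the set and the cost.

Choose A, B, D and E; total service cost 426.

With exactly 4 open, each market uses its cheapest among the chosen.
{A, B, D, E}: P→B 2·17=34, Q→E 10·18=180, R→D 3·7=21, S→B 3·25=75, T→D 2·5=10, U→A 4·21=84, V→E 2·11=22. Service cost 426.
{A, C, D, E}: service cost 451
{A, B, C, E}: service cost 476
Among all 5 size-4 choices, {A, B, D, E} is lowest.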